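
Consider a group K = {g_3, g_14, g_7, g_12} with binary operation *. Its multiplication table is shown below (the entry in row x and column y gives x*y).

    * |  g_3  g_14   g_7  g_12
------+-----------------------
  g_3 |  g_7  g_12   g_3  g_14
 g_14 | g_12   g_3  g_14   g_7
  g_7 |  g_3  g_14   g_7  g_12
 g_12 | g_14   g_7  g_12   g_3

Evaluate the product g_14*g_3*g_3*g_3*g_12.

g_14*g_3 = g_12
g_12*g_3 = g_14
g_14*g_3 = g_12
g_12*g_12 = g_3

g_3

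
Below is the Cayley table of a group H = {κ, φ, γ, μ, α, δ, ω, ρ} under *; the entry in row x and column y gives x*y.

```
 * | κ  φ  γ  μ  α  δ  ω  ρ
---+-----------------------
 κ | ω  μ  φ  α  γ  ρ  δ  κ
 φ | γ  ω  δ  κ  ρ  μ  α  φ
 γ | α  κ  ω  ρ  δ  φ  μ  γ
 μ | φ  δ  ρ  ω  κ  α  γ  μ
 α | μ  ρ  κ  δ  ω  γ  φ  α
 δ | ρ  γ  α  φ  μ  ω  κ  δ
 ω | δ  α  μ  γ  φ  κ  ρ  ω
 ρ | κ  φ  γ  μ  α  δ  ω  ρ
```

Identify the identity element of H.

ρ

The identity e satisfies e*x = x for all x, so its row in the table reproduces the column headers.
Row ρ reads: κ, φ, γ, μ, α, δ, ω, ρ — exactly the header order. So ρ is the identity.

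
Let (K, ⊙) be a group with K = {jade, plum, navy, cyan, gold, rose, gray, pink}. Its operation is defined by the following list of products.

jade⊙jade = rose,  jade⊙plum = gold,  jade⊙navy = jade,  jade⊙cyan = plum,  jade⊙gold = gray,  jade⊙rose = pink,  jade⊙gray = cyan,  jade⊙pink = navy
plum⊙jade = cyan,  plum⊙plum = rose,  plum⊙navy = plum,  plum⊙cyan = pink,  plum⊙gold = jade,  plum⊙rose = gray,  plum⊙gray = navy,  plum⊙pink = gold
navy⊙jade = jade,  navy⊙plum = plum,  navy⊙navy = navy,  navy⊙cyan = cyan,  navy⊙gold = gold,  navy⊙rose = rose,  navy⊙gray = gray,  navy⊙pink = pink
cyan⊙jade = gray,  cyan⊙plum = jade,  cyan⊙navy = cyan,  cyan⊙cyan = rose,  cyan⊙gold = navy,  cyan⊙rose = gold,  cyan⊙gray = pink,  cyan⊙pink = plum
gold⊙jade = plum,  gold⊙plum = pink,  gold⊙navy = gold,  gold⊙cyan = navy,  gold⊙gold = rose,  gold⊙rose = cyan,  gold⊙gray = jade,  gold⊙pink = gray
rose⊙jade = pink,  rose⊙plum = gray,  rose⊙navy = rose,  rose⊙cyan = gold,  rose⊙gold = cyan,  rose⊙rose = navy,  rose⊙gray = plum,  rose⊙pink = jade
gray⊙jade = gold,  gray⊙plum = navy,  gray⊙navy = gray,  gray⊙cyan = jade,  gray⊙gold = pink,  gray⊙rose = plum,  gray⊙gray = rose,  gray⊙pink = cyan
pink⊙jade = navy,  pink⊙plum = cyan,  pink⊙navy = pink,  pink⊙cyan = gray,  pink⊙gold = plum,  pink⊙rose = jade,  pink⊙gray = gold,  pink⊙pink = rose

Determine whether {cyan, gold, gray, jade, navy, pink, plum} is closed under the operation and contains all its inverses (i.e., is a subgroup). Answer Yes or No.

plum ⊙ plum = rose, which is not in {cyan, gold, gray, jade, navy, pink, plum}.
The subset is not closed under ⊙, so it is not a subgroup.

No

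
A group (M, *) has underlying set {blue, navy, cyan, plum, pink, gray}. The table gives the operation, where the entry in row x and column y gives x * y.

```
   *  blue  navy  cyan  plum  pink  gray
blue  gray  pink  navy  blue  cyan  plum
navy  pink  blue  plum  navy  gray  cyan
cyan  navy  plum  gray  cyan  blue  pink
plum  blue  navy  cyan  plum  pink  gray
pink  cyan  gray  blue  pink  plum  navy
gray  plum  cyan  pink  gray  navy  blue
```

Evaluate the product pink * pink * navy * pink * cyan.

pink * pink = plum
plum * navy = navy
navy * pink = gray
gray * cyan = pink
(Structurally, M here is isomorphic to the cyclic group Z_6.)

pink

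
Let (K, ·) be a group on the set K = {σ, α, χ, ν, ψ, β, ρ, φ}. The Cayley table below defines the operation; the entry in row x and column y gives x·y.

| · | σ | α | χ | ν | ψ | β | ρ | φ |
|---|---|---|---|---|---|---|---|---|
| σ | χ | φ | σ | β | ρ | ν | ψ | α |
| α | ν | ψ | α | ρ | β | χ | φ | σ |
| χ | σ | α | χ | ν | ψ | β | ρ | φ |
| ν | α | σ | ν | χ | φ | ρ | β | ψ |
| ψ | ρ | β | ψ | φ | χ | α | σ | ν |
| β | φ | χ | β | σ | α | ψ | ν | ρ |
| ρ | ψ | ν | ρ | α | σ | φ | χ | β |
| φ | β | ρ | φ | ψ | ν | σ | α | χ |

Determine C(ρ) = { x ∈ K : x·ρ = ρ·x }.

Compare row ρ with column ρ entry by entry.
σ·ρ = ψ = ρ·σ, so σ commutes with ρ.
ν·ρ = β but ρ·ν = α, so ν does not.
Collecting the elements that commute with ρ: C(ρ) = {ρ, σ, χ, ψ}.

{ρ, σ, χ, ψ}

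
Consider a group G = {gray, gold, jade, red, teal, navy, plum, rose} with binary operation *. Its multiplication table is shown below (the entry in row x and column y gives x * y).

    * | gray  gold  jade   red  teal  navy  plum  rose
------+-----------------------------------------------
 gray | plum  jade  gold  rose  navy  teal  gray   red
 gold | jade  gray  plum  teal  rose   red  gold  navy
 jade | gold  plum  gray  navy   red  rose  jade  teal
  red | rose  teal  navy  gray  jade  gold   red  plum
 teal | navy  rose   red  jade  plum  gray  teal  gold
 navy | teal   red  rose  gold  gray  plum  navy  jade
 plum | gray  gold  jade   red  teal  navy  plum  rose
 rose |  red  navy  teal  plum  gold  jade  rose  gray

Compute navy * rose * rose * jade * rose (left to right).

plum

navy * rose = jade
jade * rose = teal
teal * jade = red
red * rose = plum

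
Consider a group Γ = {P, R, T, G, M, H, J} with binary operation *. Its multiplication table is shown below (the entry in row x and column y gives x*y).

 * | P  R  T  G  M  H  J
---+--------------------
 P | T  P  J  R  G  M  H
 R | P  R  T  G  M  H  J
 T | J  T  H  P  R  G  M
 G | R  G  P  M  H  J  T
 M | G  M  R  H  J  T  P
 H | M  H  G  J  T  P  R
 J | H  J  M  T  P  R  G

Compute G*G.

M

Read row G, column G: G*G = M.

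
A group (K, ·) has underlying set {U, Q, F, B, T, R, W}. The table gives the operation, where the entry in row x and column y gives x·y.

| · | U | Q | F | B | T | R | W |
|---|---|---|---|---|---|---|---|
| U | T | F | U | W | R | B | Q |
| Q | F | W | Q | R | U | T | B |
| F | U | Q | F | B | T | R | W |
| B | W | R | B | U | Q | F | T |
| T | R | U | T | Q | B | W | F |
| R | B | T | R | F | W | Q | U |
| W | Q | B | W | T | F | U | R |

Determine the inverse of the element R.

First locate the identity: row F matches the header, so F is the identity.
Scan row R for F: R·B = F. Hence R^(-1) = B.
(Structurally, K here is isomorphic to the cyclic group Z_7.)

B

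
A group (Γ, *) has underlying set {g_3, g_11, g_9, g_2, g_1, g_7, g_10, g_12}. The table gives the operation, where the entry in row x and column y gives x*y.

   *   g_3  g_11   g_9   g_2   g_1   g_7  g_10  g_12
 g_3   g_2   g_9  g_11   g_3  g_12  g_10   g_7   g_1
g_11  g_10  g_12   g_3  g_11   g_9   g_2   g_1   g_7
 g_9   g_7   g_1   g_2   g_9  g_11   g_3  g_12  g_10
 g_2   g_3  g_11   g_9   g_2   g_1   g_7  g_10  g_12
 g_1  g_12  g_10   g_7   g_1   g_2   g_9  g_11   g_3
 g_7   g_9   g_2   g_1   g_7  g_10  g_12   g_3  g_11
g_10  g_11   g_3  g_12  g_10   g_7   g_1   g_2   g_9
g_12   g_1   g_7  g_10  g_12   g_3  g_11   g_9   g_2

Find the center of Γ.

{g_12, g_2}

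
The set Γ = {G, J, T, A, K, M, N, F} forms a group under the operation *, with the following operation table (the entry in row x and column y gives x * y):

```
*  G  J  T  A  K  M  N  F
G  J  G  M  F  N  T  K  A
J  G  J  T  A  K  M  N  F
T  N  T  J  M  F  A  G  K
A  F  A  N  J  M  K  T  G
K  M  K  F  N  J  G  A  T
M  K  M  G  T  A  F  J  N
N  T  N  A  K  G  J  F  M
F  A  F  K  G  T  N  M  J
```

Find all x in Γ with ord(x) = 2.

Identity is J. Compute the order of each non-identity element by repeated multiplication:
  G: G → J  (order 2)
  T: T → J  (order 2)
  A: A → J  (order 2)
  K: K → J  (order 2)
  M: M → F → N → J  (order 4)
  N: N → F → M → J  (order 4)
  F: F → J  (order 2)
Elements of order 2: {A, F, G, K, T}.
(Structurally, Γ here is isomorphic to the dihedral group D_4.)

{A, F, G, K, T}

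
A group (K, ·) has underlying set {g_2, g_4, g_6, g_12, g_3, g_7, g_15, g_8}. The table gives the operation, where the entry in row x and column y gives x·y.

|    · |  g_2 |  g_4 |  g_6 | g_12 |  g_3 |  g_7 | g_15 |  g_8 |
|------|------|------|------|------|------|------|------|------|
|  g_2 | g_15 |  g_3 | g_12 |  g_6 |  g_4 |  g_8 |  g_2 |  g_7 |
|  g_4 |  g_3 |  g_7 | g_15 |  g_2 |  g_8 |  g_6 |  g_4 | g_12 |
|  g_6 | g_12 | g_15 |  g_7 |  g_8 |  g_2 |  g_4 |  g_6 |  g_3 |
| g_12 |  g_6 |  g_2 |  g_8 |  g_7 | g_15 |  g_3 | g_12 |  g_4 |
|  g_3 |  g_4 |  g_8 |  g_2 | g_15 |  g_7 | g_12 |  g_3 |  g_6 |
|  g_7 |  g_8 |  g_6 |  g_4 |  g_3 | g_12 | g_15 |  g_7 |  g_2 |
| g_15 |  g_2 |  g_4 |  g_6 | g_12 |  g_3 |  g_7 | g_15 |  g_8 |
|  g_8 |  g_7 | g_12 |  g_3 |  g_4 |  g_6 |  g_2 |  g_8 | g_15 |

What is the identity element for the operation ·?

g_15

The identity e satisfies e·x = x for all x, so its row in the table reproduces the column headers.
Row g_15 reads: g_2, g_4, g_6, g_12, g_3, g_7, g_15, g_8 — exactly the header order. So g_15 is the identity.
(Structurally, K here is isomorphic to Z_2 x Z_4.)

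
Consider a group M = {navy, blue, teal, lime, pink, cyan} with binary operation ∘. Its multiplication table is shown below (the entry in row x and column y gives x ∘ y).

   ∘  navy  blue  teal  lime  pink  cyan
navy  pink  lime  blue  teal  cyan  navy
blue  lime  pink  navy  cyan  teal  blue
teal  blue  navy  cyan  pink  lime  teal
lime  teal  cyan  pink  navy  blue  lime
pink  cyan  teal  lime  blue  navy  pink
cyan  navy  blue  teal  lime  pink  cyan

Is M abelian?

Check whether the table is symmetric across its main diagonal.
Every entry (row x, col y) equals the entry (row y, col x), so M is abelian.
(In fact M ≅ the cyclic group Z_6.)

Yes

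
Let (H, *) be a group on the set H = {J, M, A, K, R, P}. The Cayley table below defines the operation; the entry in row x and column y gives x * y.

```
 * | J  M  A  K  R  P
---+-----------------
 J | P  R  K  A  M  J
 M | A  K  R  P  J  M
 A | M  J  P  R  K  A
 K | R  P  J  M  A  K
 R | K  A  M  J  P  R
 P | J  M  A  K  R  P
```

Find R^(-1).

First locate the identity: row P matches the header, so P is the identity.
Scan row R for P: R * R = P. Hence R^(-1) = R.

R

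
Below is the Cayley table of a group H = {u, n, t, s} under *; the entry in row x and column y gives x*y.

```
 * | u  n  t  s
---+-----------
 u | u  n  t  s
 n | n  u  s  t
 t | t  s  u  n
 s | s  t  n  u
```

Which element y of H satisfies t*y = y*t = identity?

t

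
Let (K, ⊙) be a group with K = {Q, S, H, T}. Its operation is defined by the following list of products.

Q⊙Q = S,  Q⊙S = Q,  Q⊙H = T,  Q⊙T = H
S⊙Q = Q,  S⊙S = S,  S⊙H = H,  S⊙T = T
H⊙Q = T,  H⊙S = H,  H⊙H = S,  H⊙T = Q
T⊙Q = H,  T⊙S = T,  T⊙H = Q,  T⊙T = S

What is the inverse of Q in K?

First locate the identity: row S matches the header, so S is the identity.
Scan row Q for S: Q ⊙ Q = S. Hence Q^(-1) = Q.

Q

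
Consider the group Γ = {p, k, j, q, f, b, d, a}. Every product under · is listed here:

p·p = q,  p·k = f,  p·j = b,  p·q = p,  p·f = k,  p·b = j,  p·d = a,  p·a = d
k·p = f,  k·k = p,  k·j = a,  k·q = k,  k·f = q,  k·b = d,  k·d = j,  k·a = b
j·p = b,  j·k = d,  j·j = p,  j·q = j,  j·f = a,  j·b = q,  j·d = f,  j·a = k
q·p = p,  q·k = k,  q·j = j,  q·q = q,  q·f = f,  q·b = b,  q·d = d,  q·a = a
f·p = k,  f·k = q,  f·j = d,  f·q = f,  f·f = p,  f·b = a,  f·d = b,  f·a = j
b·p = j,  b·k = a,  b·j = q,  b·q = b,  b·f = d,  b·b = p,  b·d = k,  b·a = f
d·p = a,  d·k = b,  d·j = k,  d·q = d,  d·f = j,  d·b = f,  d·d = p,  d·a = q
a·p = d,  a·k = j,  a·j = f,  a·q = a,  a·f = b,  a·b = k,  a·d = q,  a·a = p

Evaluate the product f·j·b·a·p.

b

f·j = d
d·b = f
f·a = j
j·p = b
(Structurally, Γ here is isomorphic to the quaternion group Q_8.)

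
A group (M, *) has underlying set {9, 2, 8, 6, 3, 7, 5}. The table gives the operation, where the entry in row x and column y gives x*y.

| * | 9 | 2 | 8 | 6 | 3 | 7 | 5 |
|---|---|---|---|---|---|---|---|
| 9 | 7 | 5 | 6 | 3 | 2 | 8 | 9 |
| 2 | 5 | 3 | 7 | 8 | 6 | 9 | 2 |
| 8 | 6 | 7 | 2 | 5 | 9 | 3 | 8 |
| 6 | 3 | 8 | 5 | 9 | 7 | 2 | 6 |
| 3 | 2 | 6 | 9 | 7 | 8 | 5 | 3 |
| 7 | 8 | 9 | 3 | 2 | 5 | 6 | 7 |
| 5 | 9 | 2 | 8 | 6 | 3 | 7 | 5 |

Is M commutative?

Check whether the table is symmetric across its main diagonal.
Every entry (row x, col y) equals the entry (row y, col x), so M is abelian.
(In fact M ≅ the cyclic group Z_7.)

Yes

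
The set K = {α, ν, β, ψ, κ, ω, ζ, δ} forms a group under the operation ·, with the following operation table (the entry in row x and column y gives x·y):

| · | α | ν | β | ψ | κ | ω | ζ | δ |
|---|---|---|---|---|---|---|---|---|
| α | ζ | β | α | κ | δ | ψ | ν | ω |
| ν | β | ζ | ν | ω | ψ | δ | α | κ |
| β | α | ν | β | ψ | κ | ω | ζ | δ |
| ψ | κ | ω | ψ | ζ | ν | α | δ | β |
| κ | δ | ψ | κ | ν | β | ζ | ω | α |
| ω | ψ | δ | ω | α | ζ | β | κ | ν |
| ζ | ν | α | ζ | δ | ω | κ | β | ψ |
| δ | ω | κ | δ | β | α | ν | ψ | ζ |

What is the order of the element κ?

2

The identity element is β (its row matches the header).
κ^1 = κ
κ^2 = κ·κ = β
The first power of κ equal to the identity is κ^2, so ord(κ) = 2.
(Structurally, K here is isomorphic to Z_2 x Z_4.)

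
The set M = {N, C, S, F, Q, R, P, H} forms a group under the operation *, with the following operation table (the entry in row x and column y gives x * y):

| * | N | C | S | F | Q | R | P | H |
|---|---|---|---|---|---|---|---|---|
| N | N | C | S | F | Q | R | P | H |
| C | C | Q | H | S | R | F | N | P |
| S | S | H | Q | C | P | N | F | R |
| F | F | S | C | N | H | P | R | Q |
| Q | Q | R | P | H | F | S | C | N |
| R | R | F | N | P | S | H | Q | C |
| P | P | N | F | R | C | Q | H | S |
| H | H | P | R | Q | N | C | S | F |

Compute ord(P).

8

The identity element is N (its row matches the header).
P^1 = P
P^2 = P * P = H
P^3 = H * P = S
P^4 = S * P = F
P^5 = F * P = R
P^6 = R * P = Q
P^7 = Q * P = C
P^8 = C * P = N
The first power of P equal to the identity is P^8, so ord(P) = 8.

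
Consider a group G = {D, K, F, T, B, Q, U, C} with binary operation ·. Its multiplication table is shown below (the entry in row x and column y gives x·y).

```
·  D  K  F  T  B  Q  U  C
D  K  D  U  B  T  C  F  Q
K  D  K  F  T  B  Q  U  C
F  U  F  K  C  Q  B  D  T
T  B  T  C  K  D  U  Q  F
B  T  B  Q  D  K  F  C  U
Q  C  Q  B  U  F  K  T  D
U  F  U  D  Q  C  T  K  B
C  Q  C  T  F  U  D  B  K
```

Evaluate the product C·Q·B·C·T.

C

C·Q = D
D·B = T
T·C = F
F·T = C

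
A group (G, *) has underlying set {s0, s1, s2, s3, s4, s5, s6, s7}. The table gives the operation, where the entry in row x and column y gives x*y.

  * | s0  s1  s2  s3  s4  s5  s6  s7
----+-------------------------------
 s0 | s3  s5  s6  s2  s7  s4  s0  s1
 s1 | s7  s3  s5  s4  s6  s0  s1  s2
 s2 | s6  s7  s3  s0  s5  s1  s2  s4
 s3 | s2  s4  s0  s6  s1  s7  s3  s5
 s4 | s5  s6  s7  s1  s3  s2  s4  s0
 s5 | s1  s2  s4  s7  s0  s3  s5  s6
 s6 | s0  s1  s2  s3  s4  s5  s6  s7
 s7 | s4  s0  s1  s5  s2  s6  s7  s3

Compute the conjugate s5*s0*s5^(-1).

s2

The identity is s6. In row s5, the entry s6 sits in column s7, so s5^(-1) = s7.
s5*s0 = s1
s1*s7 = s2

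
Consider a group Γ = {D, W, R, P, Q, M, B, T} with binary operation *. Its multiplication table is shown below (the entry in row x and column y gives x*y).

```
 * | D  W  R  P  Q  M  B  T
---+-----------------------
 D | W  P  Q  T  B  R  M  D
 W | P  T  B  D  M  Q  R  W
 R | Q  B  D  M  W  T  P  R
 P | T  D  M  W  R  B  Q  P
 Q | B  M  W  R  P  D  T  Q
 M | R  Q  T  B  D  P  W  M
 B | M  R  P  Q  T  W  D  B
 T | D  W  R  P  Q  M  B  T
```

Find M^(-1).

First locate the identity: row T matches the header, so T is the identity.
Scan row M for T: M*R = T. Hence M^(-1) = R.

R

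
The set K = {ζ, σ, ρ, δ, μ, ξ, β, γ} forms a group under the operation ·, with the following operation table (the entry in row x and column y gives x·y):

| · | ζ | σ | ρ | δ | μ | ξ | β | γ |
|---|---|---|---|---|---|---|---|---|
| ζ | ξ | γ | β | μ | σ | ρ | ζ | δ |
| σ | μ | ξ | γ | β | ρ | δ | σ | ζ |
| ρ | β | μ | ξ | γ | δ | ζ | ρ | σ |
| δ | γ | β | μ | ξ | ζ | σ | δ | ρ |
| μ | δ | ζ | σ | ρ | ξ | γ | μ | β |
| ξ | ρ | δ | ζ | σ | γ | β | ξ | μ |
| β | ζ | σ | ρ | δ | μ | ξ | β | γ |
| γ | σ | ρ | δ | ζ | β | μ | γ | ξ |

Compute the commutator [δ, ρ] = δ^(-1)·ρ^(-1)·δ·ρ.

ξ

Identity is β; from the table δ^(-1) = σ and ρ^(-1) = ζ.
σ·ζ = μ
μ·δ = ρ
ρ·ρ = ξ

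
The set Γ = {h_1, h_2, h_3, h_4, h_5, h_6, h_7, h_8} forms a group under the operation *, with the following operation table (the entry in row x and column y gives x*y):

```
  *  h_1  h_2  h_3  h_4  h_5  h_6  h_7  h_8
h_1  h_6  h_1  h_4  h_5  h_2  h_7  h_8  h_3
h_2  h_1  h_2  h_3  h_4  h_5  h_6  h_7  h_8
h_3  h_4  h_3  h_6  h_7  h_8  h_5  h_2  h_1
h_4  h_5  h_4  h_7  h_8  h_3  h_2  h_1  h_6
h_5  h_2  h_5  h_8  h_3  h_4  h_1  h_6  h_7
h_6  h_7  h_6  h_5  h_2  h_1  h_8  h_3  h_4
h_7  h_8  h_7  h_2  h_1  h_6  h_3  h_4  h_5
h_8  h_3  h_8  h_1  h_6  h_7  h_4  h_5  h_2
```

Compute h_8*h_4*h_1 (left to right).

h_7

h_8*h_4 = h_6
h_6*h_1 = h_7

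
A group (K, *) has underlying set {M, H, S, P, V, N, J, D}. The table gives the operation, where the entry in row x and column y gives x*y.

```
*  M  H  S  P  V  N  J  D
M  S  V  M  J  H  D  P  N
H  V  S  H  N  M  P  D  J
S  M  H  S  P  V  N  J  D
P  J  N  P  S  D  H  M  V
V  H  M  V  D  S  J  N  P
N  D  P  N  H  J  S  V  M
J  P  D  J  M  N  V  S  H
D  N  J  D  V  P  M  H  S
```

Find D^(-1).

First locate the identity: row S matches the header, so S is the identity.
Scan row D for S: D*D = S. Hence D^(-1) = D.
(Structurally, K here is isomorphic to the elementary abelian group (Z_2)^3.)

D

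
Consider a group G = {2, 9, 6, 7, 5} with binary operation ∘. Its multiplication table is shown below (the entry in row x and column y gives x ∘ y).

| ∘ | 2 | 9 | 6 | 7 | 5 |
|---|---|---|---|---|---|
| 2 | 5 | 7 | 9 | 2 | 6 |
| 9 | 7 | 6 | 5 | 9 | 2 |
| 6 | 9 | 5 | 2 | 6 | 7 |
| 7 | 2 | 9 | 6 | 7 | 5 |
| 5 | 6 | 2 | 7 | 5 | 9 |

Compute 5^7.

9

5^1 = 5
5^2 = 5 ∘ 5 = 9
5^3 = 9 ∘ 5 = 2
5^4 = 2 ∘ 5 = 6
5^5 = 6 ∘ 5 = 7
5^6 = 7 ∘ 5 = 5
5^7 = 5 ∘ 5 = 9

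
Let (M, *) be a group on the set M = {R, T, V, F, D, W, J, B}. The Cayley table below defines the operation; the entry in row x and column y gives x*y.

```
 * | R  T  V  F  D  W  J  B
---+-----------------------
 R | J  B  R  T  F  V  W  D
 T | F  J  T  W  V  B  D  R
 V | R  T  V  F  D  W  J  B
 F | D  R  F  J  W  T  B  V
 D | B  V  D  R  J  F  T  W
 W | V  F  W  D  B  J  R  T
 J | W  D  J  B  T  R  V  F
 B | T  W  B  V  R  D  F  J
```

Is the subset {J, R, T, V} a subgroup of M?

No

J*T = D, which is not in {J, R, T, V}.
The subset is not closed under *, so it is not a subgroup.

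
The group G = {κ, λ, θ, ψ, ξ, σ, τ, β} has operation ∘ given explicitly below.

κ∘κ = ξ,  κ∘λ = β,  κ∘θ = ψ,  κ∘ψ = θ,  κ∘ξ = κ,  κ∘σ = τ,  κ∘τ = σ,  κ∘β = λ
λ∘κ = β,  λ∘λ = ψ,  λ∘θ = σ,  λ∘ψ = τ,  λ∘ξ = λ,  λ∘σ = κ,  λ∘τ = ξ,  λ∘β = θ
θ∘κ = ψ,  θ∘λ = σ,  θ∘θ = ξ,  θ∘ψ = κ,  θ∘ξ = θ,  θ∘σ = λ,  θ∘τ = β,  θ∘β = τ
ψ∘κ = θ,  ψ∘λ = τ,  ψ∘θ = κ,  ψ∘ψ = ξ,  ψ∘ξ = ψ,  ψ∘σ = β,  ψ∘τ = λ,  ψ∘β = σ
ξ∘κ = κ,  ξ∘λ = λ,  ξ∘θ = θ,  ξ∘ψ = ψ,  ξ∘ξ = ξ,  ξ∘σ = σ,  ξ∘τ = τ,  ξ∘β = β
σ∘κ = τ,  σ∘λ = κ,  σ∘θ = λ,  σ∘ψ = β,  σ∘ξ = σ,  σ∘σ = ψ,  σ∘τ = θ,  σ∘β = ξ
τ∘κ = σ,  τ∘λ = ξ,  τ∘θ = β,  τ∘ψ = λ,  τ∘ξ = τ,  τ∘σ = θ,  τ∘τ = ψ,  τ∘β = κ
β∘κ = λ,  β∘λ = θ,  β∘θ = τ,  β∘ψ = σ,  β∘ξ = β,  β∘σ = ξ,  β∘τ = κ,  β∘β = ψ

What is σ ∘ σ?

ψ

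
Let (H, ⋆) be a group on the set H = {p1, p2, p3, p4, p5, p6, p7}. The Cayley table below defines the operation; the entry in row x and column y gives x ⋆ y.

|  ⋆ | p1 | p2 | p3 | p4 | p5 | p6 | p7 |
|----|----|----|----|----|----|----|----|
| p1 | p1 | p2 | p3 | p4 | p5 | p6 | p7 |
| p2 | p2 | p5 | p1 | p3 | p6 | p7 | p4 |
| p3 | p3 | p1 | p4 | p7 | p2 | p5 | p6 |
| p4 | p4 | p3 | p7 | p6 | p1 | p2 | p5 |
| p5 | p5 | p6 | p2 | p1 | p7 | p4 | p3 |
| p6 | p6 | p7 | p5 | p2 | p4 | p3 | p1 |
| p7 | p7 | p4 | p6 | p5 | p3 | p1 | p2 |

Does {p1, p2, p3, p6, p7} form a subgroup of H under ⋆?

No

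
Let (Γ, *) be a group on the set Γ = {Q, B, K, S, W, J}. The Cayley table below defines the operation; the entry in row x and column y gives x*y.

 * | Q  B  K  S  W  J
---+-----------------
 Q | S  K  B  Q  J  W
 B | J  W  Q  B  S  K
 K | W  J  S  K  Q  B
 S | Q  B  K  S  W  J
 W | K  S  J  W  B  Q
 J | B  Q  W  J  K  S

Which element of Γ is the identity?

The identity e satisfies e*x = x for all x, so its row in the table reproduces the column headers.
Row S reads: Q, B, K, S, W, J — exactly the header order. So S is the identity.

S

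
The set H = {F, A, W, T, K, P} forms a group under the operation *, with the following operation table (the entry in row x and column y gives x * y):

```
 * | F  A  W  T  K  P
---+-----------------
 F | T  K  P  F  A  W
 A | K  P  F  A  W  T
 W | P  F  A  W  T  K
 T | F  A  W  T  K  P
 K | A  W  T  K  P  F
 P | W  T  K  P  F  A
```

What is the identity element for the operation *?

T

The identity e satisfies e * x = x for all x, so its row in the table reproduces the column headers.
Row T reads: F, A, W, T, K, P — exactly the header order. So T is the identity.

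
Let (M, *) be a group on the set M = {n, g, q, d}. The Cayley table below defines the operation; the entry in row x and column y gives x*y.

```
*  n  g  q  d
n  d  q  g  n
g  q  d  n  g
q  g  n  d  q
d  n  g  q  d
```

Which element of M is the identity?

The identity e satisfies e*x = x for all x, so its row in the table reproduces the column headers.
Row d reads: n, g, q, d — exactly the header order. So d is the identity.

d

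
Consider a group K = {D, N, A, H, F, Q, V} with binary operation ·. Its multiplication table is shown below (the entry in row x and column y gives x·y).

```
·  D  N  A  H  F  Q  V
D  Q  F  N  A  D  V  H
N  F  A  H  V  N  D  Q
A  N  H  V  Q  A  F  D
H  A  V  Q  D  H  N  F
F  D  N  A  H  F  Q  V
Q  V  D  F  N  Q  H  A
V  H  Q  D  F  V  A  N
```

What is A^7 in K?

F

A^1 = A
A^2 = A·A = V
A^3 = V·A = D
A^4 = D·A = N
A^5 = N·A = H
A^6 = H·A = Q
A^7 = Q·A = F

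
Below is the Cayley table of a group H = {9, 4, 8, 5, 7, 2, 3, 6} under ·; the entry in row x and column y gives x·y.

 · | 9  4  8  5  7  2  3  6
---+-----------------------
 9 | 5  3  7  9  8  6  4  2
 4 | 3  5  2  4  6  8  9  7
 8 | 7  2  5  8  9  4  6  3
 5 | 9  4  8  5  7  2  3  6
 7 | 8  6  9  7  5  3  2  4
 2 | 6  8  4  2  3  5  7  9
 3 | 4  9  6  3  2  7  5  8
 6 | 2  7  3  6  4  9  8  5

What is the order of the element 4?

2

The identity element is 5 (its row matches the header).
4^1 = 4
4^2 = 4·4 = 5
The first power of 4 equal to the identity is 4^2, so ord(4) = 2.
(Structurally, H here is isomorphic to the elementary abelian group (Z_2)^3.)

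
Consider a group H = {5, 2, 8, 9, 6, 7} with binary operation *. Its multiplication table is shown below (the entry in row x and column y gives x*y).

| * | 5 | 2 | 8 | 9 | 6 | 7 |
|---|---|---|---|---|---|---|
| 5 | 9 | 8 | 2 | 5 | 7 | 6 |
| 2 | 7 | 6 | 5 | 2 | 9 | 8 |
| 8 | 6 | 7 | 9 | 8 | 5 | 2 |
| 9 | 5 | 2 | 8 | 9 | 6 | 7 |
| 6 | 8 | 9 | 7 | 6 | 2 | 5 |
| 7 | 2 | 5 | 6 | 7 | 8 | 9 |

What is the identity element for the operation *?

9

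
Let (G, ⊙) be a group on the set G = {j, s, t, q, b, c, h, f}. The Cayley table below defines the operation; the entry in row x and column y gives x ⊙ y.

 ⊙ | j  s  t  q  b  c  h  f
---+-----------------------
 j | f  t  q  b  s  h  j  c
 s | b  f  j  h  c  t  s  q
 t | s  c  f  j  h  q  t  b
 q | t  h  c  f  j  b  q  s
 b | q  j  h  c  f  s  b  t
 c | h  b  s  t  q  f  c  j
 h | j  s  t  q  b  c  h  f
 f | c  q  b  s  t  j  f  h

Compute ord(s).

The identity element is h (its row matches the header).
s^1 = s
s^2 = s ⊙ s = f
s^3 = f ⊙ s = q
s^4 = q ⊙ s = h
The first power of s equal to the identity is s^4, so ord(s) = 4.

4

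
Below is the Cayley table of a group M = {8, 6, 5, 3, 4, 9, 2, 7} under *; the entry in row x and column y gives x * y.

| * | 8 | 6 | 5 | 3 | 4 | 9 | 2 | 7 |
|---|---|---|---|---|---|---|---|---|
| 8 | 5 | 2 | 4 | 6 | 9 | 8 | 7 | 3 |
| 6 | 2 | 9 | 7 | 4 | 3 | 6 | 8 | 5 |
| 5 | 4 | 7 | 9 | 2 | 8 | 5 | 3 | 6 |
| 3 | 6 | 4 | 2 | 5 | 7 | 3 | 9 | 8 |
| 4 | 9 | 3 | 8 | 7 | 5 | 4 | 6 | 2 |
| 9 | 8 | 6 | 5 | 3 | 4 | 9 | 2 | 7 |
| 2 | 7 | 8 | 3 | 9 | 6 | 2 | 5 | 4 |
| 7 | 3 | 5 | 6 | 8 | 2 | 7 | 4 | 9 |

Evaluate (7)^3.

7^1 = 7
7^2 = 7 * 7 = 9
7^3 = 9 * 7 = 7

7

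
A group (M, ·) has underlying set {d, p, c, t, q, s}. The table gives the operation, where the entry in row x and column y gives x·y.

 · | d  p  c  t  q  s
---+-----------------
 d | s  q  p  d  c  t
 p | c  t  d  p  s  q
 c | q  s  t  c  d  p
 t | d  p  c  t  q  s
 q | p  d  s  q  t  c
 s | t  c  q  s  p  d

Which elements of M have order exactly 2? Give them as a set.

Identity is t. Compute the order of each non-identity element by repeated multiplication:
  d: d → s → t  (order 3)
  p: p → t  (order 2)
  c: c → t  (order 2)
  q: q → t  (order 2)
  s: s → d → t  (order 3)
Elements of order 2: {c, p, q}.

{c, p, q}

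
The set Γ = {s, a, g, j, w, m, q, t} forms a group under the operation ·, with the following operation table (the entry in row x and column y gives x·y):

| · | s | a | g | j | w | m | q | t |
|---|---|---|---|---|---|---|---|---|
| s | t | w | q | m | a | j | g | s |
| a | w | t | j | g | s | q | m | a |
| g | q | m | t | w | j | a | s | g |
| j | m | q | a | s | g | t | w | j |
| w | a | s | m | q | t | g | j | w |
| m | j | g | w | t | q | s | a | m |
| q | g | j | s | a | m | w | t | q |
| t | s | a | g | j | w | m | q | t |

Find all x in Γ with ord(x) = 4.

{j, m}

Identity is t. Compute the order of each non-identity element by repeated multiplication:
  s: s → t  (order 2)
  a: a → t  (order 2)
  g: g → t  (order 2)
  j: j → s → m → t  (order 4)
  w: w → t  (order 2)
  m: m → s → j → t  (order 4)
  q: q → t  (order 2)
Elements of order 4: {j, m}.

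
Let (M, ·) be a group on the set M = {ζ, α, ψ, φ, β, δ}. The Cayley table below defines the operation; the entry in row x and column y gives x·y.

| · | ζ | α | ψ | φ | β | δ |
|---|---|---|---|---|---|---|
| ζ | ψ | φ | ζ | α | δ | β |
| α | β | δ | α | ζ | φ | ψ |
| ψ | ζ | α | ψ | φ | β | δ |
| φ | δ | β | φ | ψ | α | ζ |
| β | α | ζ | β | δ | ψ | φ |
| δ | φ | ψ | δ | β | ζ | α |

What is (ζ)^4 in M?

ζ^1 = ζ
ζ^2 = ζ·ζ = ψ
ζ^3 = ψ·ζ = ζ
ζ^4 = ζ·ζ = ψ
(Structurally, M here is isomorphic to the symmetric group S_3.)

ψ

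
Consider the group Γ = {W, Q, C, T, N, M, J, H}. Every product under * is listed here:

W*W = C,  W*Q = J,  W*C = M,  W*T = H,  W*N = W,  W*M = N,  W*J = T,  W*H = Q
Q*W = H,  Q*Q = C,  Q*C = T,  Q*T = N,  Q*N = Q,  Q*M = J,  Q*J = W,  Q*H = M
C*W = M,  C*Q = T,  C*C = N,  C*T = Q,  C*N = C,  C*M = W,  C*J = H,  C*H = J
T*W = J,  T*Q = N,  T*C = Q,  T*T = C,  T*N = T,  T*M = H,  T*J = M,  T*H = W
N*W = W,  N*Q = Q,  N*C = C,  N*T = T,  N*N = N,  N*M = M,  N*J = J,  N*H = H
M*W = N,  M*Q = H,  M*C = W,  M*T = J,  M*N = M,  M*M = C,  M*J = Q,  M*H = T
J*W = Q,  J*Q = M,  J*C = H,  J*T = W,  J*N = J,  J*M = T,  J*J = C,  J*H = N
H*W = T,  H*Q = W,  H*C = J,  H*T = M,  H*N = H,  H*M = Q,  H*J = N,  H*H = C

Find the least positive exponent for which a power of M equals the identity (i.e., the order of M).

The identity element is N (its row matches the header).
M^1 = M
M^2 = M * M = C
M^3 = C * M = W
M^4 = W * M = N
The first power of M equal to the identity is M^4, so ord(M) = 4.

4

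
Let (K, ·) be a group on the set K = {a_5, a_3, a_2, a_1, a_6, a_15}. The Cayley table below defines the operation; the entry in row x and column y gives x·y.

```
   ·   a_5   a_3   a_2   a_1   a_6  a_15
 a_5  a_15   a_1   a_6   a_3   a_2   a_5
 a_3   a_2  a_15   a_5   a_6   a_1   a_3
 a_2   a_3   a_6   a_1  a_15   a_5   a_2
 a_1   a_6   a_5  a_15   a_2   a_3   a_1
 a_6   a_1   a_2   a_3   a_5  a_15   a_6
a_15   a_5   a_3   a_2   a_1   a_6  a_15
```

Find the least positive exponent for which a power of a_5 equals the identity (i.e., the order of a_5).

The identity element is a_15 (its row matches the header).
a_5^1 = a_5
a_5^2 = a_5·a_5 = a_15
The first power of a_5 equal to the identity is a_5^2, so ord(a_5) = 2.

2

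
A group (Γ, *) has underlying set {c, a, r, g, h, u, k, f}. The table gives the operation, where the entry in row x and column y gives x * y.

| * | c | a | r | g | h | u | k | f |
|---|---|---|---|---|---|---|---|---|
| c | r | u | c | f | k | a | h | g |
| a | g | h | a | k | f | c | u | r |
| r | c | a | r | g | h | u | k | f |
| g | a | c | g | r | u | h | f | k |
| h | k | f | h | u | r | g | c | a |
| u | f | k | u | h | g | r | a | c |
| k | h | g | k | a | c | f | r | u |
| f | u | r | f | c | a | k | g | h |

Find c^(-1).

First locate the identity: row r matches the header, so r is the identity.
Scan row c for r: c * c = r. Hence c^(-1) = c.

c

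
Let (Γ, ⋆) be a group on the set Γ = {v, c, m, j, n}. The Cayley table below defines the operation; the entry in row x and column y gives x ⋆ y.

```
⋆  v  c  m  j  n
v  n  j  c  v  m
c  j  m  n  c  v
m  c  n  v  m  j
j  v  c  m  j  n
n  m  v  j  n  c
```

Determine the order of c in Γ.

The identity element is j (its row matches the header).
c^1 = c
c^2 = c ⋆ c = m
c^3 = m ⋆ c = n
c^4 = n ⋆ c = v
c^5 = v ⋆ c = j
The first power of c equal to the identity is c^5, so ord(c) = 5.
(Structurally, Γ here is isomorphic to the cyclic group Z_5.)

5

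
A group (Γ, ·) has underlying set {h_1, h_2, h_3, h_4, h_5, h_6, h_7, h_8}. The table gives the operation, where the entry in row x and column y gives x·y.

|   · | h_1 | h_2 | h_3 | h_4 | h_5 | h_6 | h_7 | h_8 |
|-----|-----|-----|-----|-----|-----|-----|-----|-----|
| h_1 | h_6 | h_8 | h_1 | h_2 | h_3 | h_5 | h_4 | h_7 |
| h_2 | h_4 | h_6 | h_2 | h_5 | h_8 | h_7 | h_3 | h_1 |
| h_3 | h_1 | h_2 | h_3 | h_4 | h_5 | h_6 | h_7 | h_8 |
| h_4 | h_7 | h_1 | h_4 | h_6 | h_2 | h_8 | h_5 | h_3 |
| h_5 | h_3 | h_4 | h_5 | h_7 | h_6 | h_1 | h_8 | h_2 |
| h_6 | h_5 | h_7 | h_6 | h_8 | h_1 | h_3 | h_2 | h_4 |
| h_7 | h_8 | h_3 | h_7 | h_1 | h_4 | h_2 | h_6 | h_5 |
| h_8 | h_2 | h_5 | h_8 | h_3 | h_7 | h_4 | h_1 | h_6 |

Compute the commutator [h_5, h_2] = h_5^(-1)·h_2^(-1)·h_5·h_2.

Identity is h_3; from the table h_5^(-1) = h_1 and h_2^(-1) = h_7.
h_1·h_7 = h_4
h_4·h_5 = h_2
h_2·h_2 = h_6

h_6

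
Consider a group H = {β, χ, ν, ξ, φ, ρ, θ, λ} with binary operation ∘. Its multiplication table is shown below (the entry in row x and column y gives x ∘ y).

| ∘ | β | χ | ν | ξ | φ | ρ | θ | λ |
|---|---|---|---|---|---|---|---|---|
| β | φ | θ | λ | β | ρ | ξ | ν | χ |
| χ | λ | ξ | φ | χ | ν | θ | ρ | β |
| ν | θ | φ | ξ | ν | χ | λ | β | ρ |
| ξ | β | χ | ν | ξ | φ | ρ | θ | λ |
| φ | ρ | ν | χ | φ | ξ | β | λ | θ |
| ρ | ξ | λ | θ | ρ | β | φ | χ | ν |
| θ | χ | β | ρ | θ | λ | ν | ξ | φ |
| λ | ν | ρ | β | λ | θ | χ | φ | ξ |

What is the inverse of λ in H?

λ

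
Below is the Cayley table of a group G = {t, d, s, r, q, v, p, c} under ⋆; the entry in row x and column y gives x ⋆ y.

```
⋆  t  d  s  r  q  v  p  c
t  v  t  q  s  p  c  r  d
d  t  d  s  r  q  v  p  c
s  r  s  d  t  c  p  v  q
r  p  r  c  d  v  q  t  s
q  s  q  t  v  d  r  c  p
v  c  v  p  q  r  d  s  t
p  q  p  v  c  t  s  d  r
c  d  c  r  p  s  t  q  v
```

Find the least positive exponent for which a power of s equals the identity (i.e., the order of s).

2

The identity element is d (its row matches the header).
s^1 = s
s^2 = s ⋆ s = d
The first power of s equal to the identity is s^2, so ord(s) = 2.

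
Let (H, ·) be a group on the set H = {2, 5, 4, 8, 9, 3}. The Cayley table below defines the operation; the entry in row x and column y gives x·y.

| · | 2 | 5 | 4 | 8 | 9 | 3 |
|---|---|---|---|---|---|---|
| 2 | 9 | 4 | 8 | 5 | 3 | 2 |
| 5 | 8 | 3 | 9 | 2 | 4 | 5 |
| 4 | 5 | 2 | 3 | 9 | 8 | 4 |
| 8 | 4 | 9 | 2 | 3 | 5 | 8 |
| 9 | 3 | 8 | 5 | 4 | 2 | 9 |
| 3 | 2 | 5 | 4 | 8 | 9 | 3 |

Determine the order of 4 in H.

2

The identity element is 3 (its row matches the header).
4^1 = 4
4^2 = 4·4 = 3
The first power of 4 equal to the identity is 4^2, so ord(4) = 2.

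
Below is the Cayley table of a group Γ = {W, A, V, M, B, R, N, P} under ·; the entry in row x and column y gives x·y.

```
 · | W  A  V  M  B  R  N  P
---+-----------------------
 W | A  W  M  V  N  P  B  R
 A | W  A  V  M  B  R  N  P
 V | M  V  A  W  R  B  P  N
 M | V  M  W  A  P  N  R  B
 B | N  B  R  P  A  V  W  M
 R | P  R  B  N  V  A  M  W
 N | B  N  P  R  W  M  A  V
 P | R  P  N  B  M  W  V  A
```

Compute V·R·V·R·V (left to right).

V·R = B
B·V = R
R·R = A
A·V = V

V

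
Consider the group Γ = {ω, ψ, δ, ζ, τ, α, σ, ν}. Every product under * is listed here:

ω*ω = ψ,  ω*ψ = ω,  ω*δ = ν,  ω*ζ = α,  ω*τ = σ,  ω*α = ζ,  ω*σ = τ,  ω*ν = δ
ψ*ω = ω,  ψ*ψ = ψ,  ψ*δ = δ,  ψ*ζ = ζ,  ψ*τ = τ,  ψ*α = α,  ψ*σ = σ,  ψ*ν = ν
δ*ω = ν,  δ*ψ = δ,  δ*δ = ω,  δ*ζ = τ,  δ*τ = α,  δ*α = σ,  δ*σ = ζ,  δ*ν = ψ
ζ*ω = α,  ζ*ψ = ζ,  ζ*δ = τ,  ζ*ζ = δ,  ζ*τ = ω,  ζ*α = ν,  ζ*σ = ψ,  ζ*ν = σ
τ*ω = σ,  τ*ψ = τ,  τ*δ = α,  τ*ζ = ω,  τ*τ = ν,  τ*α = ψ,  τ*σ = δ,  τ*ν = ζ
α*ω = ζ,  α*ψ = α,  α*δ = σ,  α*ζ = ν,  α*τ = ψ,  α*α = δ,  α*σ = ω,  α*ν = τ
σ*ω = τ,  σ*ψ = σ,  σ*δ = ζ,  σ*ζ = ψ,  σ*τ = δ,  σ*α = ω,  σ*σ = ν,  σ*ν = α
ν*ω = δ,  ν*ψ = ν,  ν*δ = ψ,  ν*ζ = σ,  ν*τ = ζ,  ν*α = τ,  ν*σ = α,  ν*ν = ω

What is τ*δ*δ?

σ

τ*δ = α
α*δ = σ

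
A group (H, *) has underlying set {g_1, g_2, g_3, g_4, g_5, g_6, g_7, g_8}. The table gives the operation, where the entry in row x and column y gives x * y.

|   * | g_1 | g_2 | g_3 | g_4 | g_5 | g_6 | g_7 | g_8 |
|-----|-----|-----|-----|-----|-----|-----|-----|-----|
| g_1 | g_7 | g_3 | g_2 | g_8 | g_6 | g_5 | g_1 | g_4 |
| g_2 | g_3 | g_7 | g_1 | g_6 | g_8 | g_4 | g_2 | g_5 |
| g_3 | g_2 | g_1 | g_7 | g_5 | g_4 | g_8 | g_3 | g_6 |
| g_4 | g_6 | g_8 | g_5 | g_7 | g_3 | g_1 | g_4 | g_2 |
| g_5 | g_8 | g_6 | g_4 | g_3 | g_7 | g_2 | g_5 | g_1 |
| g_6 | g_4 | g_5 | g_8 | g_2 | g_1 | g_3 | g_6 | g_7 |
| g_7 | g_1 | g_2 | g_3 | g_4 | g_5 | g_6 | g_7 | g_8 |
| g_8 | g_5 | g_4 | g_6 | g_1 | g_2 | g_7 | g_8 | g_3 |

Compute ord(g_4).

2

The identity element is g_7 (its row matches the header).
g_4^1 = g_4
g_4^2 = g_4 * g_4 = g_7
The first power of g_4 equal to the identity is g_4^2, so ord(g_4) = 2.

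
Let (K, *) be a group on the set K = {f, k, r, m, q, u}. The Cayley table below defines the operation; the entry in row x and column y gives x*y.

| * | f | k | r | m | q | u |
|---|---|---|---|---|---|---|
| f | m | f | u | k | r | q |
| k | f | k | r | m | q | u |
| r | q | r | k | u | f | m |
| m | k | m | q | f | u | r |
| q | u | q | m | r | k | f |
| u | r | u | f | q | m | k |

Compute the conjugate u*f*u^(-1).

The identity is k. In row u, the entry k sits in column u, so u^(-1) = u.
u*f = r
r*u = m
(Structurally, K here is isomorphic to the symmetric group S_3.)

m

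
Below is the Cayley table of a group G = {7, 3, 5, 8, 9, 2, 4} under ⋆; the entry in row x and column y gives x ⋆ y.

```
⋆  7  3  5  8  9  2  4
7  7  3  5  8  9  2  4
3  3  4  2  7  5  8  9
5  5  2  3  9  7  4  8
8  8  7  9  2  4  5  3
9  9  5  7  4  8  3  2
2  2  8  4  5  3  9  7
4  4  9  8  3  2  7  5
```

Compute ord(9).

7

The identity element is 7 (its row matches the header).
9^1 = 9
9^2 = 9 ⋆ 9 = 8
9^3 = 8 ⋆ 9 = 4
9^4 = 4 ⋆ 9 = 2
9^5 = 2 ⋆ 9 = 3
9^6 = 3 ⋆ 9 = 5
9^7 = 5 ⋆ 9 = 7
The first power of 9 equal to the identity is 9^7, so ord(9) = 7.
(Structurally, G here is isomorphic to the cyclic group Z_7.)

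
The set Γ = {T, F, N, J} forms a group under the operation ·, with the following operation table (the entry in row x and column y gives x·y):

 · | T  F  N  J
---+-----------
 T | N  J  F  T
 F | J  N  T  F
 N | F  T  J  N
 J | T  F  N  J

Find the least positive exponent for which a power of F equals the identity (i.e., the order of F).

4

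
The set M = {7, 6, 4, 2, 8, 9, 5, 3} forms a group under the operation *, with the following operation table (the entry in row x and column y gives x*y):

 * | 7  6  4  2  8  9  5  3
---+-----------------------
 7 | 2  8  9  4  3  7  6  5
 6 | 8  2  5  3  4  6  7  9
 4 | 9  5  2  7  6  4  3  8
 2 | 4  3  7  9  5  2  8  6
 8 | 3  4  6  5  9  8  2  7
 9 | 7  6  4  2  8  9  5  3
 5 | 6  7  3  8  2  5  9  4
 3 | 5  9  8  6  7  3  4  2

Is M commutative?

Check whether the table is symmetric across its main diagonal.
Every entry (row x, col y) equals the entry (row y, col x), so M is abelian.

Yes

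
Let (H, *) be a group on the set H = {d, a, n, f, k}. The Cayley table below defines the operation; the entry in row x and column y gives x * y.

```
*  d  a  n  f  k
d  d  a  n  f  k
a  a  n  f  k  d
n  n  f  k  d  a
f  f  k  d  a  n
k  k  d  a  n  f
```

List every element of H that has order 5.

{a, f, k, n}

Identity is d. Compute the order of each non-identity element by repeated multiplication:
  a: a → n → f → k → d  (order 5)
  n: n → k → a → f → d  (order 5)
  f: f → a → k → n → d  (order 5)
  k: k → f → n → a → d  (order 5)
Elements of order 5: {a, f, k, n}.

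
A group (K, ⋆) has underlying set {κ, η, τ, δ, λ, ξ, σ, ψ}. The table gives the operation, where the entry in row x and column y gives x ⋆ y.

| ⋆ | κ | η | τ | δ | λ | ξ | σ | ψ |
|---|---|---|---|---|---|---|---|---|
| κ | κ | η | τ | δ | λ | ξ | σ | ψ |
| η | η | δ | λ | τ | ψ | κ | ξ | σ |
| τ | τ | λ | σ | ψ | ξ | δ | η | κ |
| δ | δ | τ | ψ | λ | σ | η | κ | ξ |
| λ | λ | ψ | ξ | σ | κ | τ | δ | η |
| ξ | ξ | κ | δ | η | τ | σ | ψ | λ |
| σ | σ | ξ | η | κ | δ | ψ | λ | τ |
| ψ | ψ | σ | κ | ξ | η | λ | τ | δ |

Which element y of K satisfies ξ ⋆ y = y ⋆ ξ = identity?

η

First locate the identity: row κ matches the header, so κ is the identity.
Scan row ξ for κ: ξ ⋆ η = κ. Hence ξ^(-1) = η.
(Structurally, K here is isomorphic to the cyclic group Z_8.)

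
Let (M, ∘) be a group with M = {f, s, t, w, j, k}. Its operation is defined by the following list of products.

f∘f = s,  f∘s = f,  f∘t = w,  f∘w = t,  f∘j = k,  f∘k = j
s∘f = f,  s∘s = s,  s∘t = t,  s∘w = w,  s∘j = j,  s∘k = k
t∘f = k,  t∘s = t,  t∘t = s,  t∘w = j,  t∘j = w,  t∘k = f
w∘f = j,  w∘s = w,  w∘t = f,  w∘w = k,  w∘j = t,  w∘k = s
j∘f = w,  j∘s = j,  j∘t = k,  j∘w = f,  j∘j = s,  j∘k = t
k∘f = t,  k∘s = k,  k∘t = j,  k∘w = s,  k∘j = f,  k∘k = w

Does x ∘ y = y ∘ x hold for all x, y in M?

w ∘ t = f but t ∘ w = j.
Since w and t do not commute, M is not abelian.

No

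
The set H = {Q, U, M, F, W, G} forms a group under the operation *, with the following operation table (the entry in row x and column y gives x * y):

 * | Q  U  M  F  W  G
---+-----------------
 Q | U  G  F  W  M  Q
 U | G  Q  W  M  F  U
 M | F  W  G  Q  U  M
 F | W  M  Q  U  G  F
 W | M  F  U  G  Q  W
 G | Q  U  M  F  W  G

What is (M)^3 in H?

M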